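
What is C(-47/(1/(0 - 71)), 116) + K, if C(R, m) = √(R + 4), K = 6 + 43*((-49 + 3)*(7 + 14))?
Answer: -41532 + √3341 ≈ -41474.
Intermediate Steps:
K = -41532 (K = 6 + 43*(-46*21) = 6 + 43*(-966) = 6 - 41538 = -41532)
C(R, m) = √(4 + R)
C(-47/(1/(0 - 71)), 116) + K = √(4 - 47/(1/(0 - 71))) - 41532 = √(4 - 47/(1/(-71))) - 41532 = √(4 - 47/(-1/71)) - 41532 = √(4 - 47*(-71)) - 41532 = √(4 + 3337) - 41532 = √3341 - 41532 = -41532 + √3341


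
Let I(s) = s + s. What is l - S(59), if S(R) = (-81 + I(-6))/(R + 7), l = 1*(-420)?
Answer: -9209/22 ≈ -418.59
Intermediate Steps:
l = -420
I(s) = 2*s
S(R) = -93/(7 + R) (S(R) = (-81 + 2*(-6))/(R + 7) = (-81 - 12)/(7 + R) = -93/(7 + R))
l - S(59) = -420 - (-93)/(7 + 59) = -420 - (-93)/66 = -420 - 1*(-31/22) = -420 + 31/22 = -9209/22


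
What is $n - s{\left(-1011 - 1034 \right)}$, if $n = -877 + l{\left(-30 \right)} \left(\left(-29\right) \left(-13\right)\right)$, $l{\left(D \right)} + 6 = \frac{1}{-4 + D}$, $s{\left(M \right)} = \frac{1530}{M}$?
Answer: $- \frac{43794723}{13906} \approx -3149.3$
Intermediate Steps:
$l{\left(D \right)} = -6 + \frac{1}{-4 + D}$
$n = - \frac{107103}{34}$ ($n = -877 + \frac{25 - -180}{-4 - 30} \left(\left(-29\right) \left(-13\right)\right) = -877 + \frac{25 + 180}{-34} \cdot 377 = -877 + \left(- \frac{1}{34}\right) 205 \cdot 377 = -877 - \frac{77285}{34} = - \frac{107103}{34} \approx -3150.1$)
$n - s{\left(-1011 - 1034 \right)} = - \frac{107103}{34} - \frac{1530}{-1011 - 1034} = - \frac{107103}{34} - \frac{1530}{-2045} = - \frac{107103}{34} - 1530 \left(- \frac{1}{2045}\right) = - \frac{107103}{34} - - \frac{306}{409} = - \frac{107103}{34} + \frac{306}{409} = - \frac{43794723}{13906}$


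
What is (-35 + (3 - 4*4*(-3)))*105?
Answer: 1680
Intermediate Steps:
(-35 + (3 - 4*4*(-3)))*105 = (-35 + (3 - 16*(-3)))*105 = (-35 + (3 + 48))*105 = (-35 + 51)*105 = 16*105 = 1680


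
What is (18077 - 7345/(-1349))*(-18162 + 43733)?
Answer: 623758977478/1349 ≈ 4.6239e+8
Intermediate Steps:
(18077 - 7345/(-1349))*(-18162 + 43733) = (18077 - 7345*(-1/1349))*25571 = (18077 + 7345/1349)*25571 = (24393218/1349)*25571 = 623758977478/1349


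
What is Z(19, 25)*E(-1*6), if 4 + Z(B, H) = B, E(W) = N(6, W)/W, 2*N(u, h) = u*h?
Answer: 45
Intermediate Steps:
N(u, h) = h*u/2 (N(u, h) = (u*h)/2 = (h*u)/2 = h*u/2)
E(W) = 3 (E(W) = ((½)*W*6)/W = (3*W)/W = 3)
Z(B, H) = -4 + B
Z(19, 25)*E(-1*6) = (-4 + 19)*3 = 15*3 = 45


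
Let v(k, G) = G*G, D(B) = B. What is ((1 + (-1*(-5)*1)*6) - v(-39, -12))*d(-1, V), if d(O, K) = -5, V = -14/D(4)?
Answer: 565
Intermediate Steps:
v(k, G) = G²
V = -7/2 (V = -14/4 = -14*¼ = -7/2 ≈ -3.5000)
((1 + (-1*(-5)*1)*6) - v(-39, -12))*d(-1, V) = ((1 + (-1*(-5)*1)*6) - 1*(-12)²)*(-5) = ((1 + (5*1)*6) - 1*144)*(-5) = ((1 + 5*6) - 144)*(-5) = ((1 + 30) - 144)*(-5) = (31 - 144)*(-5) = -113*(-5) = 565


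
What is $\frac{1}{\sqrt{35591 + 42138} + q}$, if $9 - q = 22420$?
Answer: $- \frac{22411}{502175192} - \frac{\sqrt{77729}}{502175192} \approx -4.5183 \cdot 10^{-5}$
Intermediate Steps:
$q = -22411$ ($q = 9 - 22420 = -22411$)
$\frac{1}{\sqrt{35591 + 42138} + q} = \frac{1}{\sqrt{35591 + 42138} - 22411} = \frac{1}{\sqrt{77729} - 22411} = \frac{1}{-22411 + \sqrt{77729}}$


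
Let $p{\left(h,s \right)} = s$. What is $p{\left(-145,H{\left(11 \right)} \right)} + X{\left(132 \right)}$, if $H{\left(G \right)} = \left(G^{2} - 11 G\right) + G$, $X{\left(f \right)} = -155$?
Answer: $-144$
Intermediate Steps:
$H{\left(G \right)} = G^{2} - 10 G$
$p{\left(-145,H{\left(11 \right)} \right)} + X{\left(132 \right)} = 11 \left(-10 + 11\right) - 155 = 11 \cdot 1 - 155 = 11 - 155 = -144$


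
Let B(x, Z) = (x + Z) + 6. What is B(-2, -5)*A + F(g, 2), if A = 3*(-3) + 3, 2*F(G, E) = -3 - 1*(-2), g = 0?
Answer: 11/2 ≈ 5.5000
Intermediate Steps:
B(x, Z) = 6 + Z + x (B(x, Z) = (Z + x) + 6 = 6 + Z + x)
F(G, E) = -1/2 (F(G, E) = (-3 - 1*(-2))/2 = (-3 + 2)/2 = (1/2)*(-1) = -1/2)
A = -6 (A = -9 + 3 = -6)
B(-2, -5)*A + F(g, 2) = (6 - 5 - 2)*(-6) - 1/2 = -1*(-6) - 1/2 = 6 - 1/2 = 11/2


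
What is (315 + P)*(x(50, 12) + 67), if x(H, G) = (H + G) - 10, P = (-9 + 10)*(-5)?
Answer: 36890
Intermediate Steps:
P = -5 (P = 1*(-5) = -5)
x(H, G) = -10 + G + H (x(H, G) = (G + H) - 10 = -10 + G + H)
(315 + P)*(x(50, 12) + 67) = (315 - 5)*((-10 + 12 + 50) + 67) = 310*(52 + 67) = 310*119 = 36890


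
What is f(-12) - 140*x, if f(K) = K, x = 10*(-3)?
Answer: 4188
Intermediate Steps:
x = -30
f(-12) - 140*x = -12 - 140*(-30) = -12 + 4200 = 4188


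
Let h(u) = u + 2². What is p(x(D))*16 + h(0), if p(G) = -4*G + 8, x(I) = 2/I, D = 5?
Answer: 532/5 ≈ 106.40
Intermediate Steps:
p(G) = 8 - 4*G
h(u) = 4 + u (h(u) = u + 4 = 4 + u)
p(x(D))*16 + h(0) = (8 - 8/5)*16 + (4 + 0) = (8 - 8/5)*16 + 4 = (32/5)*16 + 4 = 512/5 + 4 = 532/5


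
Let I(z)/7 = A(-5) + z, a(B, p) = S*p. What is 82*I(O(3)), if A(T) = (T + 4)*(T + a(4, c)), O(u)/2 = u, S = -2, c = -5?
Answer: 574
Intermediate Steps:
O(u) = 2*u
a(B, p) = -2*p
A(T) = (4 + T)*(10 + T) (A(T) = (T + 4)*(T - 2*(-5)) = (4 + T)*(T + 10) = (4 + T)*(10 + T))
I(z) = -35 + 7*z (I(z) = 7*((40 + (-5)² + 14*(-5)) + z) = 7*((40 + 25 - 70) + z) = 7*(-5 + z) = -35 + 7*z)
82*I(O(3)) = 82*(-35 + 7*(2*3)) = 82*(-35 + 7*6) = 82*(-35 + 42) = 82*7 = 574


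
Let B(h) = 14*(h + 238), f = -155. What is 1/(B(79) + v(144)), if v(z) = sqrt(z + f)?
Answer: 4438/19695855 - I*sqrt(11)/19695855 ≈ 0.00022533 - 1.6839e-7*I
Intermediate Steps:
B(h) = 3332 + 14*h (B(h) = 14*(238 + h) = 3332 + 14*h)
v(z) = sqrt(-155 + z) (v(z) = sqrt(z - 155) = sqrt(-155 + z))
1/(B(79) + v(144)) = 1/((3332 + 14*79) + sqrt(-155 + 144)) = 1/((3332 + 1106) + sqrt(-11)) = 1/(4438 + I*sqrt(11))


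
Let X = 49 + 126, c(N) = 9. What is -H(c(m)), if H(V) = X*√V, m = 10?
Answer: -525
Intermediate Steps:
X = 175
H(V) = 175*√V
-H(c(m)) = -175*√9 = -175*3 = -1*525 = -525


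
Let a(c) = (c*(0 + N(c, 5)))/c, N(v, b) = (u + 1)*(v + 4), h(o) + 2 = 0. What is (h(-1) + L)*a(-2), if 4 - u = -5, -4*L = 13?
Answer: -105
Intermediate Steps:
L = -13/4 (L = -¼*13 = -13/4 ≈ -3.2500)
u = 9 (u = 4 - 1*(-5) = 4 + 5 = 9)
h(o) = -2 (h(o) = -2 + 0 = -2)
N(v, b) = 40 + 10*v (N(v, b) = (9 + 1)*(v + 4) = 10*(4 + v) = 40 + 10*v)
a(c) = 40 + 10*c (a(c) = (c*(0 + (40 + 10*c)))/c = (c*(40 + 10*c))/c = 40 + 10*c)
(h(-1) + L)*a(-2) = (-2 - 13/4)*(40 + 10*(-2)) = -21*(40 - 20)/4 = -21/4*20 = -105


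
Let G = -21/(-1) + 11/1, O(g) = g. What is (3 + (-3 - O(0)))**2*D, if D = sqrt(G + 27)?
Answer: 0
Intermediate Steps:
G = 32 (G = -21*(-1) + 11*1 = 21 + 11 = 32)
D = sqrt(59) (D = sqrt(32 + 27) = sqrt(59) ≈ 7.6811)
(3 + (-3 - O(0)))**2*D = (3 + (-3 - 1*0))**2*sqrt(59) = (3 + (-3 + 0))**2*sqrt(59) = (3 - 3)**2*sqrt(59) = 0**2*sqrt(59) = 0*sqrt(59) = 0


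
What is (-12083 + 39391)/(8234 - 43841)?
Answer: -27308/35607 ≈ -0.76693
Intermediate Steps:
(-12083 + 39391)/(8234 - 43841) = 27308/(-35607) = 27308*(-1/35607) = -27308/35607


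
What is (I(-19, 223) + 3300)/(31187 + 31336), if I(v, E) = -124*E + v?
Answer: -24371/62523 ≈ -0.38979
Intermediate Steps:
I(v, E) = v - 124*E
(I(-19, 223) + 3300)/(31187 + 31336) = ((-19 - 124*223) + 3300)/(31187 + 31336) = ((-19 - 27652) + 3300)/62523 = (-27671 + 3300)*(1/62523) = -24371*1/62523 = -24371/62523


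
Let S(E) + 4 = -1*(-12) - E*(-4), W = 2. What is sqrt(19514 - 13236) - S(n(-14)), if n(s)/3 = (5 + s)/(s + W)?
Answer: -17 + sqrt(6278) ≈ 62.234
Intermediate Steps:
n(s) = 3*(5 + s)/(2 + s) (n(s) = 3*((5 + s)/(s + 2)) = 3*((5 + s)/(2 + s)) = 3*(5 + s)/(2 + s))
S(E) = 8 + 4*E (S(E) = -4 + (-1*(-12) - E*(-4)) = -4 + (12 - (-4)*E) = -4 + (12 + 4*E) = 8 + 4*E)
sqrt(19514 - 13236) - S(n(-14)) = sqrt(19514 - 13236) - (8 + 4*(3*(5 - 14)/(2 - 14))) = sqrt(6278) - (8 + 4*(3*(-9)/(-12))) = sqrt(6278) - (8 + 4*(3*(-1/12)*(-9))) = sqrt(6278) - (8 + 4*(9/4)) = sqrt(6278) - (8 + 9) = sqrt(6278) - 1*17 = sqrt(6278) - 17 = -17 + sqrt(6278)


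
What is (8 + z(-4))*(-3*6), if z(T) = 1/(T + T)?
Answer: -567/4 ≈ -141.75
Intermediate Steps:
z(T) = 1/(2*T)
(8 + z(-4))*(-3*6) = (8 + (1/2)/(-4))*(-3*6) = (8 + (1/2)*(-1/4))*(-18) = (8 - 1/8)*(-18) = (63/8)*(-18) = -567/4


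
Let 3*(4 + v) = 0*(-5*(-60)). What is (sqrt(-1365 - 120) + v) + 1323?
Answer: 1319 + 3*I*sqrt(165) ≈ 1319.0 + 38.536*I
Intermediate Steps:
v = -4 (v = -4 + (0*(-5*(-60)))/3 = -4 + (0*300)/3 = -4 + (1/3)*0 = -4 + 0 = -4)
(sqrt(-1365 - 120) + v) + 1323 = (sqrt(-1365 - 120) - 4) + 1323 = (sqrt(-1485) - 4) + 1323 = (3*I*sqrt(165) - 4) + 1323 = (-4 + 3*I*sqrt(165)) + 1323 = 1319 + 3*I*sqrt(165)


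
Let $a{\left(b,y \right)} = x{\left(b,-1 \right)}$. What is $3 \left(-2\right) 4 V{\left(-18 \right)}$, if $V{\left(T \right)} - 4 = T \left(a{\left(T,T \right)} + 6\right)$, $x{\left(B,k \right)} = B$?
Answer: $-5280$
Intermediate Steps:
$a{\left(b,y \right)} = b$
$V{\left(T \right)} = 4 + T \left(6 + T\right)$ ($V{\left(T \right)} = 4 + T \left(T + 6\right) = 4 + T \left(6 + T\right)$)
$3 \left(-2\right) 4 V{\left(-18 \right)} = 3 \left(-2\right) 4 \left(4 + \left(-18\right)^{2} + 6 \left(-18\right)\right) = \left(-6\right) 4 \left(4 + 324 - 108\right) = \left(-24\right) 220 = -5280$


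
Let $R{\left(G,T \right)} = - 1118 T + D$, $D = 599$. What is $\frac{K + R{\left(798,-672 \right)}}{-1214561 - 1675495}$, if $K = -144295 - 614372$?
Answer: $\frac{1693}{722514} \approx 0.0023432$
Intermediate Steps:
$R{\left(G,T \right)} = 599 - 1118 T$ ($R{\left(G,T \right)} = - 1118 T + 599 = 599 - 1118 T$)
$K = -758667$ ($K = -144295 - 614372 = -758667$)
$\frac{K + R{\left(798,-672 \right)}}{-1214561 - 1675495} = \frac{-758667 + \left(599 - -751296\right)}{-1214561 - 1675495} = \frac{-758667 + \left(599 + 751296\right)}{-2890056} = \left(-758667 + 751895\right) \left(- \frac{1}{2890056}\right) = \left(-6772\right) \left(- \frac{1}{2890056}\right) = \frac{1693}{722514}$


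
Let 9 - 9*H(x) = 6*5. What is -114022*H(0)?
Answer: 798154/3 ≈ 2.6605e+5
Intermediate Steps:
H(x) = -7/3 (H(x) = 1 - 2*5/3 = 1 - ⅑*30 = 1 - 10/3 = -7/3)
-114022*H(0) = -114022*(-7/3) = 798154/3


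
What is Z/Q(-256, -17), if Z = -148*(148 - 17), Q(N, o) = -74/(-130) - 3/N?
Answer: -322616320/9667 ≈ -33373.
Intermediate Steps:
Q(N, o) = 37/65 - 3/N (Q(N, o) = -74*(-1/130) - 3/N = 37/65 - 3/N)
Z = -19388 (Z = -148*131 = -19388)
Z/Q(-256, -17) = -19388/(37/65 - 3/(-256)) = -19388/(37/65 - 3*(-1/256)) = -19388/(37/65 + 3/256) = -19388/9667/16640 = -19388*16640/9667 = -322616320/9667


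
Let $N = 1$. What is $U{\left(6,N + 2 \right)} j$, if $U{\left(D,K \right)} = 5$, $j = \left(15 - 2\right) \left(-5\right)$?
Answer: $-325$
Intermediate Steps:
$j = -65$ ($j = 13 \left(-5\right) = -65$)
$U{\left(6,N + 2 \right)} j = 5 \left(-65\right) = -325$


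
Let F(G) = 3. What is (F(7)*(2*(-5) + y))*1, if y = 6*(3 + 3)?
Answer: 78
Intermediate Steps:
y = 36 (y = 6*6 = 36)
(F(7)*(2*(-5) + y))*1 = (3*(2*(-5) + 36))*1 = (3*(-10 + 36))*1 = (3*26)*1 = 78*1 = 78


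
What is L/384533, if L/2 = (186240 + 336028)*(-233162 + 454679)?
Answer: 231382481112/384533 ≈ 6.0172e+5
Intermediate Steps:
L = 231382481112 (L = 2*((186240 + 336028)*(-233162 + 454679)) = 2*(522268*221517) = 2*115691240556 = 231382481112)
L/384533 = 231382481112/384533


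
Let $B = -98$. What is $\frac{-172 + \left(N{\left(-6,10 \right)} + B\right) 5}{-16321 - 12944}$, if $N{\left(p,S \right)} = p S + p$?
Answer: $\frac{992}{29265} \approx 0.033897$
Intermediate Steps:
$N{\left(p,S \right)} = p + S p$ ($N{\left(p,S \right)} = S p + p = p + S p$)
$\frac{-172 + \left(N{\left(-6,10 \right)} + B\right) 5}{-16321 - 12944} = \frac{-172 + \left(- 6 \left(1 + 10\right) - 98\right) 5}{-16321 - 12944} = \frac{-172 + \left(\left(-6\right) 11 - 98\right) 5}{-29265} = \left(-172 + \left(-66 - 98\right) 5\right) \left(- \frac{1}{29265}\right) = \left(-172 - 820\right) \left(- \frac{1}{29265}\right) = \left(-992\right) \left(- \frac{1}{29265}\right) = \frac{992}{29265}$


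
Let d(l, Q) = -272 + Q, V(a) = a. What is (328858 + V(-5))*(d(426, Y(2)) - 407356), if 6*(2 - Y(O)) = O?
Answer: -402147427787/3 ≈ -1.3405e+11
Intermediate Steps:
Y(O) = 2 - O/6
(328858 + V(-5))*(d(426, Y(2)) - 407356) = (328858 - 5)*((-272 + (2 - ⅙*2)) - 407356) = 328853*((-272 + (2 - ⅓)) - 407356) = 328853*((-272 + 5/3) - 407356) = 328853*(-811/3 - 407356) = 328853*(-1222879/3) = -402147427787/3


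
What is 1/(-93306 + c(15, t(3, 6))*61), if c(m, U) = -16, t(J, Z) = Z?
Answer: -1/94282 ≈ -1.0606e-5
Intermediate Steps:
1/(-93306 + c(15, t(3, 6))*61) = 1/(-93306 - 16*61) = 1/(-93306 - 976) = 1/(-94282) = -1/94282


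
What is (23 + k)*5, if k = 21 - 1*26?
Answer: 90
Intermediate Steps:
k = -5 (k = 21 - 26 = -5)
(23 + k)*5 = (23 - 5)*5 = 18*5 = 90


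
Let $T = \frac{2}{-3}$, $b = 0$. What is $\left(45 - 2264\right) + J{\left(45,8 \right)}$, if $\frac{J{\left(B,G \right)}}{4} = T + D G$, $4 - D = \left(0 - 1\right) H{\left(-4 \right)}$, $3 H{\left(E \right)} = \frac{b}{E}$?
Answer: $- \frac{6281}{3} \approx -2093.7$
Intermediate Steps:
$T = - \frac{2}{3}$ ($T = 2 \left(- \frac{1}{3}\right) = - \frac{2}{3} \approx -0.66667$)
$H{\left(E \right)} = 0$ ($H{\left(E \right)} = \frac{0 \frac{1}{E}}{3} = \frac{1}{3} \cdot 0 = 0$)
$D = 4$ ($D = 4 - \left(0 - 1\right) 0 = 4 - \left(-1\right) 0 = 4 - 0 = 4 + 0 = 4$)
$J{\left(B,G \right)} = - \frac{8}{3} + 16 G$ ($J{\left(B,G \right)} = 4 \left(- \frac{2}{3} + 4 G\right) = - \frac{8}{3} + 16 G$)
$\left(45 - 2264\right) + J{\left(45,8 \right)} = \left(45 - 2264\right) + \left(- \frac{8}{3} + 16 \cdot 8\right) = -2219 + \left(- \frac{8}{3} + 128\right) = -2219 + \frac{376}{3} = - \frac{6281}{3}$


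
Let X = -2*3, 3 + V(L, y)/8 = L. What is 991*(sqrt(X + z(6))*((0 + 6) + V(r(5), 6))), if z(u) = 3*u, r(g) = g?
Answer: 43604*sqrt(3) ≈ 75524.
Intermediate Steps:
V(L, y) = -24 + 8*L
X = -6
991*(sqrt(X + z(6))*((0 + 6) + V(r(5), 6))) = 991*(sqrt(-6 + 3*6)*((0 + 6) + (-24 + 8*5))) = 991*(sqrt(-6 + 18)*(6 + (-24 + 40))) = 991*(sqrt(12)*(6 + 16)) = 991*((2*sqrt(3))*22) = 991*(44*sqrt(3)) = 43604*sqrt(3)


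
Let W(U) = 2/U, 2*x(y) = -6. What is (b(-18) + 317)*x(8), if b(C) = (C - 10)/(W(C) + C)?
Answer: -155769/163 ≈ -955.64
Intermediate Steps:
x(y) = -3 (x(y) = (½)*(-6) = -3)
b(C) = (-10 + C)/(C + 2/C) (b(C) = (C - 10)/(2/C + C) = (-10 + C)/(C + 2/C))
(b(-18) + 317)*x(8) = (-18*(-10 - 18)/(2 + (-18)²) + 317)*(-3) = (-18*(-28)/(2 + 324) + 317)*(-3) = (-18*(-28)/326 + 317)*(-3) = (-18*1/326*(-28) + 317)*(-3) = (252/163 + 317)*(-3) = (51923/163)*(-3) = -155769/163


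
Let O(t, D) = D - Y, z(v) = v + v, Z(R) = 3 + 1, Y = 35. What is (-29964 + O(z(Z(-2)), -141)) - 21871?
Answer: -52011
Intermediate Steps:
Z(R) = 4
z(v) = 2*v
O(t, D) = -35 + D (O(t, D) = D - 1*35 = D - 35 = -35 + D)
(-29964 + O(z(Z(-2)), -141)) - 21871 = (-29964 + (-35 - 141)) - 21871 = (-29964 - 176) - 21871 = -30140 - 21871 = -52011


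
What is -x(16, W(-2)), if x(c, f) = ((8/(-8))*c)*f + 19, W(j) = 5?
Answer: 61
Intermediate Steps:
x(c, f) = 19 - c*f (x(c, f) = ((8*(-⅛))*c)*f + 19 = (-c)*f + 19 = -c*f + 19 = 19 - c*f)
-x(16, W(-2)) = -(19 - 1*16*5) = -(19 - 80) = -1*(-61) = 61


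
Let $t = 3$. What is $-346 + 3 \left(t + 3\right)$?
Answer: $-328$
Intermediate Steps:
$-346 + 3 \left(t + 3\right) = -346 + 3 \left(3 + 3\right) = -346 + 3 \cdot 6 = -346 + 18 = -328$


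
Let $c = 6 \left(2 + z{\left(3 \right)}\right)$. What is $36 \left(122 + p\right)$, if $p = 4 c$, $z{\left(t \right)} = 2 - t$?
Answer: $5256$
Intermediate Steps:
$c = 6$ ($c = 6 \left(2 + \left(2 - 3\right)\right) = 6 \left(2 - 1\right) = 6 \cdot 1 = 6$)
$p = 24$ ($p = 4 \cdot 6 = 24$)
$36 \left(122 + p\right) = 36 \left(122 + 24\right) = 36 \cdot 146 = 5256$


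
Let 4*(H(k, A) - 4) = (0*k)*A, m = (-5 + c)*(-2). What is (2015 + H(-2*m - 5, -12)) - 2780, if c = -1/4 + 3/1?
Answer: -761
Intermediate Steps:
c = 11/4 (c = -1*¼ + 3*1 = -¼ + 3 = 11/4 ≈ 2.7500)
m = 9/2 (m = (-5 + 11/4)*(-2) = -9/4*(-2) = 9/2 ≈ 4.5000)
H(k, A) = 4 (H(k, A) = 4 + ((0*k)*A)/4 = 4 + (0*A)/4 = 4 + (¼)*0 = 4 + 0 = 4)
(2015 + H(-2*m - 5, -12)) - 2780 = (2015 + 4) - 2780 = 2019 - 2780 = -761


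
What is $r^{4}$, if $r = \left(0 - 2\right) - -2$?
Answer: $0$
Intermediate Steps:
$r = 0$ ($r = -2 + 2 = 0$)
$r^{4} = 0^{4} = 0$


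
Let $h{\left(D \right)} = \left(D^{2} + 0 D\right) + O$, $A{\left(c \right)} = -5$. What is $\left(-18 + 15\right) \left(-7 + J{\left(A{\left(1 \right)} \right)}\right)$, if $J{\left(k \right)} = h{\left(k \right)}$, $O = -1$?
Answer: $-51$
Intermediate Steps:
$h{\left(D \right)} = -1 + D^{2}$ ($h{\left(D \right)} = \left(D^{2} + 0 D\right) - 1 = \left(D^{2} + 0\right) - 1 = D^{2} - 1 = -1 + D^{2}$)
$J{\left(k \right)} = -1 + k^{2}$
$\left(-18 + 15\right) \left(-7 + J{\left(A{\left(1 \right)} \right)}\right) = \left(-18 + 15\right) \left(-7 - \left(1 - \left(-5\right)^{2}\right)\right) = - 3 \left(-7 + \left(-1 + 25\right)\right) = - 3 \left(-7 + 24\right) = \left(-3\right) 17 = -51$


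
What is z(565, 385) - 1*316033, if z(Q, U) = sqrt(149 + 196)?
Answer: -316033 + sqrt(345) ≈ -3.1601e+5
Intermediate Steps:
z(Q, U) = sqrt(345)
z(565, 385) - 1*316033 = sqrt(345) - 1*316033 = sqrt(345) - 316033 = -316033 + sqrt(345)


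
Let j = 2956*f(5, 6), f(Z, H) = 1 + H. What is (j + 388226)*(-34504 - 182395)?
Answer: -88693905282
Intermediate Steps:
j = 20692 (j = 2956*(1 + 6) = 2956*7 = 20692)
(j + 388226)*(-34504 - 182395) = (20692 + 388226)*(-34504 - 182395) = 408918*(-216899) = -88693905282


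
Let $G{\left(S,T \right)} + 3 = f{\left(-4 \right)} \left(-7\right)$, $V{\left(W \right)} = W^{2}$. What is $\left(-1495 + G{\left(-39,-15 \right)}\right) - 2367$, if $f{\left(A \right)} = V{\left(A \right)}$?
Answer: $-3977$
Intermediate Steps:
$f{\left(A \right)} = A^{2}$
$G{\left(S,T \right)} = -115$ ($G{\left(S,T \right)} = -3 + \left(-4\right)^{2} \left(-7\right) = -3 + 16 \left(-7\right) = -3 - 112 = -115$)
$\left(-1495 + G{\left(-39,-15 \right)}\right) - 2367 = \left(-1495 - 115\right) - 2367 = -1610 - 2367 = -3977$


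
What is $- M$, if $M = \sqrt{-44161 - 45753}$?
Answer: $- i \sqrt{89914} \approx - 299.86 i$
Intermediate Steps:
$M = i \sqrt{89914}$ ($M = \sqrt{-89914} = i \sqrt{89914} \approx 299.86 i$)
$- M = - i \sqrt{89914}$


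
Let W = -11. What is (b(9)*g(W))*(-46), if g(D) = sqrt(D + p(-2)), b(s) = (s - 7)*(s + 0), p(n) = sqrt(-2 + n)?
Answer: -828*sqrt(-11 + 2*I) ≈ -248.63 - 2757.4*I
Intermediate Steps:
b(s) = s*(-7 + s) (b(s) = (-7 + s)*s = s*(-7 + s))
g(D) = sqrt(D + 2*I) (g(D) = sqrt(D + sqrt(-2 - 2)) = sqrt(D + sqrt(-4)) = sqrt(D + 2*I))
(b(9)*g(W))*(-46) = ((9*(-7 + 9))*sqrt(-11 + 2*I))*(-46) = ((9*2)*sqrt(-11 + 2*I))*(-46) = (18*sqrt(-11 + 2*I))*(-46) = -828*sqrt(-11 + 2*I)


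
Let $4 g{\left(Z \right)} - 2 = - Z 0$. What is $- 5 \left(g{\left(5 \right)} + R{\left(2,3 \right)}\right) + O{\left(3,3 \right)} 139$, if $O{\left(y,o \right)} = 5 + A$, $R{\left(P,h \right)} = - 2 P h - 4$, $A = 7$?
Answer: $\frac{3491}{2} \approx 1745.5$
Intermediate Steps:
$R{\left(P,h \right)} = -4 - 2 P h$ ($R{\left(P,h \right)} = - 2 P h - 4 = -4 - 2 P h$)
$O{\left(y,o \right)} = 12$ ($O{\left(y,o \right)} = 5 + 7 = 12$)
$g{\left(Z \right)} = \frac{1}{2}$ ($g{\left(Z \right)} = \frac{1}{2} + \frac{- Z 0}{4} = \frac{1}{2} + \frac{1}{4} \cdot 0 = \frac{1}{2} + 0 = \frac{1}{2}$)
$- 5 \left(g{\left(5 \right)} + R{\left(2,3 \right)}\right) + O{\left(3,3 \right)} 139 = - 5 \left(\frac{1}{2} - \left(4 + 4 \cdot 3\right)\right) + 12 \cdot 139 = - 5 \left(\frac{1}{2} - 16\right) + 1668 = \left(-5\right) \left(- \frac{31}{2}\right) + 1668 = \frac{155}{2} + 1668 = \frac{3491}{2}$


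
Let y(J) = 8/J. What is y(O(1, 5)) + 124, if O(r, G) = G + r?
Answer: 376/3 ≈ 125.33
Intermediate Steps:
y(O(1, 5)) + 124 = 8/(5 + 1) + 124 = 8/6 + 124 = 8*(1/6) + 124 = 4/3 + 124 = 376/3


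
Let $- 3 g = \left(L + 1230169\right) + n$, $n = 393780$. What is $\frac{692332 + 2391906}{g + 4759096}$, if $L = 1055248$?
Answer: $\frac{9252714}{11598091} \approx 0.79778$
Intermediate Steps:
$g = - \frac{2679197}{3}$ ($g = - \frac{\left(1055248 + 1230169\right) + 393780}{3} = - \frac{2285417 + 393780}{3} = \left(- \frac{1}{3}\right) 2679197 = - \frac{2679197}{3} \approx -8.9307 \cdot 10^{5}$)
$\frac{692332 + 2391906}{g + 4759096} = \frac{692332 + 2391906}{- \frac{2679197}{3} + 4759096} = \frac{3084238}{\frac{11598091}{3}} = 3084238 \cdot \frac{3}{11598091} = \frac{9252714}{11598091}$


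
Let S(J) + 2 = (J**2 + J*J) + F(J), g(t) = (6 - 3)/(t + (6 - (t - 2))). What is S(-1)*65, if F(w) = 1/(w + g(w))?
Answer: -104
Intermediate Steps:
g(t) = 3/8 (g(t) = 3/(t + (6 - (-2 + t))) = 3/(t + (6 + (2 - t))) = 3/(t + (8 - t)) = 3/8)
F(w) = 1/(3/8 + w) (F(w) = 1/(w + 3/8) = 1/(3/8 + w))
S(J) = -2 + 2*J**2 + 8/(3 + 8*J) (S(J) = -2 + ((J**2 + J*J) + 8/(3 + 8*J)) = -2 + ((J**2 + J**2) + 8/(3 + 8*J)) = -2 + (2*J**2 + 8/(3 + 8*J)) = -2 + 2*J**2 + 8/(3 + 8*J))
S(-1)*65 = (2*(4 + (-1 + (-1)**2)*(3 + 8*(-1)))/(3 + 8*(-1)))*65 = (2*(4 + (-1 + 1)*(3 - 8))/(3 - 8))*65 = (2*(4 + 0*(-5))/(-5))*65 = (2*(-1/5)*(4 + 0))*65 = (2*(-1/5)*4)*65 = -8/5*65 = -104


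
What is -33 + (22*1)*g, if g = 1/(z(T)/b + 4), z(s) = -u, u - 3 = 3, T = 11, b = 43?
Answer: -2266/83 ≈ -27.301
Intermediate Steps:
u = 6 (u = 3 + 3 = 6)
z(s) = -6 (z(s) = -1*6 = -6)
g = 43/166 (g = 1/(-6/43 + 4) = 1/(166/43) = 43/166 ≈ 0.25904)
-33 + (22*1)*g = -33 + (22*1)*(43/166) = -33 + 22*(43/166) = -33 + 473/83 = -2266/83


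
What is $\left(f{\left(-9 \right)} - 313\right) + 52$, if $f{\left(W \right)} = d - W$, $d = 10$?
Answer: $-242$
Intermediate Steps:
$f{\left(W \right)} = 10 - W$
$\left(f{\left(-9 \right)} - 313\right) + 52 = \left(\left(10 - -9\right) - 313\right) + 52 = \left(\left(10 + 9\right) - 313\right) + 52 = \left(19 - 313\right) + 52 = -294 + 52 = -242$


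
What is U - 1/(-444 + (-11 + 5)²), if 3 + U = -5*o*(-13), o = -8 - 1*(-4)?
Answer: -107303/408 ≈ -263.00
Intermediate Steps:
o = -4 (o = -8 + 4 = -4)
U = -263 (U = -3 - 5*(-4)*(-13) = -3 + 20*(-13) = -3 - 260 = -263)
U - 1/(-444 + (-11 + 5)²) = -263 - 1/(-444 + (-11 + 5)²) = -263 - 1/(-444 + (-6)²) = -263 - 1/(-444 + 36) = -263 - 1/(-408) = -263 - 1*(-1/408) = -263 + 1/408 = -107303/408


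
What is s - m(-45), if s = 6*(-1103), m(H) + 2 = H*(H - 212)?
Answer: -18181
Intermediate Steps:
m(H) = -2 + H*(-212 + H) (m(H) = -2 + H*(H - 212) = -2 + H*(-212 + H))
s = -6618
s - m(-45) = -6618 - (-2 + (-45)² - 212*(-45)) = -6618 - (-2 + 2025 + 9540) = -6618 - 1*11563 = -6618 - 11563 = -18181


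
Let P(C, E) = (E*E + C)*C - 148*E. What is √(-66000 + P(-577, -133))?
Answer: 2*I*√2479985 ≈ 3149.6*I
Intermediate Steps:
P(C, E) = -148*E + C*(C + E²) (P(C, E) = (E² + C)*C - 148*E = (C + E²)*C - 148*E = C*(C + E²) - 148*E = -148*E + C*(C + E²))
√(-66000 + P(-577, -133)) = √(-66000 + ((-577)² - 148*(-133) - 577*(-133)²)) = √(-66000 + (332929 + 19684 - 577*17689)) = √(-66000 + (332929 + 19684 - 10206553)) = √(-66000 - 9853940) = √(-9919940) = 2*I*√2479985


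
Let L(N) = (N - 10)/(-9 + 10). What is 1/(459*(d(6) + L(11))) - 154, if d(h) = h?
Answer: -494801/3213 ≈ -154.00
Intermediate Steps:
L(N) = -10 + N (L(N) = (-10 + N)/1 = (-10 + N)*1 = -10 + N)
1/(459*(d(6) + L(11))) - 154 = 1/(459*(6 + (-10 + 11))) - 154 = 1/(459*(6 + 1)) - 154 = (1/459)/7 - 154 = (1/459)*(1/7) - 154 = 1/3213 - 154 = -494801/3213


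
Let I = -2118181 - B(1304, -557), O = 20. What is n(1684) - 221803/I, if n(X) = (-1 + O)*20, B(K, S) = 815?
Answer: 805440283/2118996 ≈ 380.10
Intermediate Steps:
n(X) = 380 (n(X) = (-1 + 20)*20 = 19*20 = 380)
I = -2118996 (I = -2118181 - 1*815 = -2118181 - 815 = -2118996)
n(1684) - 221803/I = 380 - 221803/(-2118996) = 380 - 221803*(-1)/2118996 = 380 - 1*(-221803/2118996) = 380 + 221803/2118996 = 805440283/2118996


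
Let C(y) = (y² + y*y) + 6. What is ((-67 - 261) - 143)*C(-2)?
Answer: -6594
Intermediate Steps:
C(y) = 6 + 2*y² (C(y) = (y² + y²) + 6 = 2*y² + 6 = 6 + 2*y²)
((-67 - 261) - 143)*C(-2) = ((-67 - 261) - 143)*(6 + 2*(-2)²) = (-328 - 143)*(6 + 2*4) = -471*(6 + 8) = -471*14 = -6594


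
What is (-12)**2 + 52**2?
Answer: 2848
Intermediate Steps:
(-12)**2 + 52**2 = 144 + 2704 = 2848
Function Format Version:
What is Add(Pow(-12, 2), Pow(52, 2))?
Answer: 2848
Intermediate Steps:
Add(Pow(-12, 2), Pow(52, 2)) = Add(144, 2704) = 2848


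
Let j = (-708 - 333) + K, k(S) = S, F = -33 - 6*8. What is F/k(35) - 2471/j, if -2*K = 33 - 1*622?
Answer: 52037/52255 ≈ 0.99583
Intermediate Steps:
K = 589/2 (K = -(33 - 1*622)/2 = -(33 - 622)/2 = -1/2*(-589) = 589/2 ≈ 294.50)
F = -81 (F = -33 - 48 = -81)
j = -1493/2 (j = (-708 - 333) + 589/2 = -1041 + 589/2 = -1493/2 ≈ -746.50)
F/k(35) - 2471/j = -81/35 - 2471/(-1493/2) = -81*1/35 - 2471*(-2/1493) = -81/35 + 4942/1493 = 52037/52255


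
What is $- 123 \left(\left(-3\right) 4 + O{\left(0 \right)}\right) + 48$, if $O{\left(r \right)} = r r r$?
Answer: $1524$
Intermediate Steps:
$O{\left(r \right)} = r^{3}$ ($O{\left(r \right)} = r^{2} r = r^{3}$)
$- 123 \left(\left(-3\right) 4 + O{\left(0 \right)}\right) + 48 = - 123 \left(\left(-3\right) 4 + 0^{3}\right) + 48 = - 123 \left(-12 + 0\right) + 48 = \left(-123\right) \left(-12\right) + 48 = 1476 + 48 = 1524$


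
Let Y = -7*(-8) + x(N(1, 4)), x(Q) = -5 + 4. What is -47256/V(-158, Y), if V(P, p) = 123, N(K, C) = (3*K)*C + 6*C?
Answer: -15752/41 ≈ -384.20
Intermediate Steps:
N(K, C) = 6*C + 3*C*K (N(K, C) = 3*C*K + 6*C = 6*C + 3*C*K)
x(Q) = -1
Y = 55 (Y = -7*(-8) - 1 = 56 - 1 = 55)
-47256/V(-158, Y) = -47256/123 = -47256*1/123 = -15752/41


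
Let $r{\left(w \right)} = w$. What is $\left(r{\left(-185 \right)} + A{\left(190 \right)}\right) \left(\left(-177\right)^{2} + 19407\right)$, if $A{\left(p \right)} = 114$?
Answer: $-3602256$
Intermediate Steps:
$\left(r{\left(-185 \right)} + A{\left(190 \right)}\right) \left(\left(-177\right)^{2} + 19407\right) = \left(-185 + 114\right) \left(\left(-177\right)^{2} + 19407\right) = - 71 \left(31329 + 19407\right) = \left(-71\right) 50736 = -3602256$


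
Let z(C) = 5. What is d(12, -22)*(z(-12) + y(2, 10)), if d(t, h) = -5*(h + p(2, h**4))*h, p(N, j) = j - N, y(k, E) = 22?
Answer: 695669040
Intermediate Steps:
d(t, h) = -5*h*(-2 + h + h**4) (d(t, h) = -5*(h + (h**4 - 1*2))*h = -5*(h + (h**4 - 2))*h = -5*(h + (-2 + h**4))*h = -5*(-2 + h + h**4)*h = -5*h*(-2 + h + h**4))
d(12, -22)*(z(-12) + y(2, 10)) = (5*(-22)*(2 - 1*(-22) - 1*(-22)**4))*(5 + 22) = (5*(-22)*(2 + 22 - 1*234256))*27 = (5*(-22)*(2 + 22 - 234256))*27 = (5*(-22)*(-234232))*27 = 25765520*27 = 695669040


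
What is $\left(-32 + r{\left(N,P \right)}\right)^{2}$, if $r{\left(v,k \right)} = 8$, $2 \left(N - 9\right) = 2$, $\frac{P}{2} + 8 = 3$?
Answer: $576$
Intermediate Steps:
$P = -10$ ($P = -16 + 2 \cdot 3 = -16 + 6 = -10$)
$N = 10$ ($N = 9 + \frac{1}{2} \cdot 2 = 9 + 1 = 10$)
$\left(-32 + r{\left(N,P \right)}\right)^{2} = \left(-32 + 8\right)^{2} = \left(-24\right)^{2} = 576$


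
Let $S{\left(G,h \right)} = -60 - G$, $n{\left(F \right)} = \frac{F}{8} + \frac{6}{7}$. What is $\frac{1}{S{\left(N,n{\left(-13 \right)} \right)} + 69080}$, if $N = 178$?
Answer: $\frac{1}{68842} \approx 1.4526 \cdot 10^{-5}$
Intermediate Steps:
$n{\left(F \right)} = \frac{6}{7} + \frac{F}{8}$ ($n{\left(F \right)} = F \frac{1}{8} + 6 \cdot \frac{1}{7} = \frac{F}{8} + \frac{6}{7} = \frac{6}{7} + \frac{F}{8}$)
$\frac{1}{S{\left(N,n{\left(-13 \right)} \right)} + 69080} = \frac{1}{\left(-60 - 178\right) + 69080} = \frac{1}{-238 + 69080} = \frac{1}{68842}$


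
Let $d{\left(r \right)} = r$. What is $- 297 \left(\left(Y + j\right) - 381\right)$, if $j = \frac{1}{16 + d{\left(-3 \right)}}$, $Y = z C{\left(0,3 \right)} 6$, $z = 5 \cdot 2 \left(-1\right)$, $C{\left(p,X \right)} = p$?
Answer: $\frac{1470744}{13} \approx 1.1313 \cdot 10^{5}$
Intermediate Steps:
$z = -10$ ($z = 10 \left(-1\right) = -10$)
$Y = 0$ ($Y = \left(-10\right) 0 \cdot 6 = 0 \cdot 6 = 0$)
$j = \frac{1}{13}$ ($j = \frac{1}{16 - 3} = \frac{1}{13} \approx 0.076923$)
$- 297 \left(\left(Y + j\right) - 381\right) = - 297 \left(\left(0 + \frac{1}{13}\right) - 381\right) = - 297 \left(\frac{1}{13} - 381\right) = \left(-297\right) \left(- \frac{4952}{13}\right) = \frac{1470744}{13}$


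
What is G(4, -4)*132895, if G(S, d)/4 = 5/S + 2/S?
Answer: 930265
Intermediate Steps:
G(S, d) = 28/S (G(S, d) = 4*(5/S + 2/S) = 4*(7/S) = 28/S)
G(4, -4)*132895 = (28/4)*132895 = (28*(1/4))*132895 = 7*132895 = 930265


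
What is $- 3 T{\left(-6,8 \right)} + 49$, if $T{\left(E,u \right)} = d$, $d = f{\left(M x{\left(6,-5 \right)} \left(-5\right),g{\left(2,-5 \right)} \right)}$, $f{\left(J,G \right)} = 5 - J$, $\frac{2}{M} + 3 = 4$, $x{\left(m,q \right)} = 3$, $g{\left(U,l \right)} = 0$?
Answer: $-56$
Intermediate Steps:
$M = 2$ ($M = \frac{2}{-3 + 4} = \frac{2}{1} = 2 \cdot 1 = 2$)
$d = 35$ ($d = 5 - 2 \cdot 3 \left(-5\right) = 5 - 6 \left(-5\right) = 5 - -30 = 5 + 30 = 35$)
$T{\left(E,u \right)} = 35$
$- 3 T{\left(-6,8 \right)} + 49 = \left(-3\right) 35 + 49 = -105 + 49 = -56$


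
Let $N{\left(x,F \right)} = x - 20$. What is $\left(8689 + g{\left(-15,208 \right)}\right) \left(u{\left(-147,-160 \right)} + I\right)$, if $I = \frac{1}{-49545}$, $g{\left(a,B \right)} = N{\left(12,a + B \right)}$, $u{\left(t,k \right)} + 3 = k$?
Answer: $- \frac{70106332316}{49545} \approx -1.415 \cdot 10^{6}$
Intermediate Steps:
$u{\left(t,k \right)} = -3 + k$
$N{\left(x,F \right)} = -20 + x$ ($N{\left(x,F \right)} = x - 20 = -20 + x$)
$g{\left(a,B \right)} = -8$ ($g{\left(a,B \right)} = -20 + 12 = -8$)
$I = - \frac{1}{49545} \approx -2.0184 \cdot 10^{-5}$
$\left(8689 + g{\left(-15,208 \right)}\right) \left(u{\left(-147,-160 \right)} + I\right) = \left(8689 - 8\right) \left(\left(-3 - 160\right) - \frac{1}{49545}\right) = 8681 \left(-163 - \frac{1}{49545}\right) = 8681 \left(- \frac{8075836}{49545}\right) = - \frac{70106332316}{49545}$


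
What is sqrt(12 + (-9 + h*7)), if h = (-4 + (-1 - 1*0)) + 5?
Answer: sqrt(3) ≈ 1.7320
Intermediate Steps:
h = 0 (h = (-4 + (-1 + 0)) + 5 = (-4 - 1) + 5 = -5 + 5 = 0)
sqrt(12 + (-9 + h*7)) = sqrt(12 + (-9 + 0*7)) = sqrt(12 + (-9 + 0)) = sqrt(12 - 9) = sqrt(3)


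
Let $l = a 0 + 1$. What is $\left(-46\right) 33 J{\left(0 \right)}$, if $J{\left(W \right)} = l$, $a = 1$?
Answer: $-1518$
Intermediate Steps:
$l = 1$ ($l = 1 \cdot 0 + 1 = 0 + 1 = 1$)
$J{\left(W \right)} = 1$
$\left(-46\right) 33 J{\left(0 \right)} = \left(-46\right) 33 \cdot 1 = \left(-1518\right) 1 = -1518$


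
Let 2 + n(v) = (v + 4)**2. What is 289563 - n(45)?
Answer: 287164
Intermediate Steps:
n(v) = -2 + (4 + v)**2 (n(v) = -2 + (v + 4)**2 = -2 + (4 + v)**2)
289563 - n(45) = 289563 - (-2 + (4 + 45)**2) = 289563 - (-2 + 49**2) = 289563 - (-2 + 2401) = 289563 - 1*2399 = 289563 - 2399 = 287164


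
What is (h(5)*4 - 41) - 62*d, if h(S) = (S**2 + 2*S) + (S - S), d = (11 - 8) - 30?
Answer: 1773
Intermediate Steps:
d = -27 (d = 3 - 30 = -27)
h(S) = S**2 + 2*S (h(S) = (S**2 + 2*S) + 0 = S**2 + 2*S)
(h(5)*4 - 41) - 62*d = ((5*(2 + 5))*4 - 41) - 62*(-27) = ((5*7)*4 - 41) + 1674 = (35*4 - 41) + 1674 = (140 - 41) + 1674 = 99 + 1674 = 1773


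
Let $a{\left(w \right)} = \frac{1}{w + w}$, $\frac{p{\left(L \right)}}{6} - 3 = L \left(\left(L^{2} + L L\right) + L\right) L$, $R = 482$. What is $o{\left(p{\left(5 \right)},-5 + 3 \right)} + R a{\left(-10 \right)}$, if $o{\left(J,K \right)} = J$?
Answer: $\frac{82439}{10} \approx 8243.9$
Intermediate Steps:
$p{\left(L \right)} = 18 + 6 L^{2} \left(L + 2 L^{2}\right)$ ($p{\left(L \right)} = 18 + 6 L \left(\left(L^{2} + L L\right) + L\right) L = 18 + 6 L \left(\left(L^{2} + L^{2}\right) + L\right) L = 18 + 6 L \left(2 L^{2} + L\right) L = 18 + 6 L \left(L + 2 L^{2}\right) L = 18 + 6 L^{2} \left(L + 2 L^{2}\right)$)
$a{\left(w \right)} = \frac{1}{2 w}$
$o{\left(p{\left(5 \right)},-5 + 3 \right)} + R a{\left(-10 \right)} = \left(18 + 6 \cdot 5^{3} + 12 \cdot 5^{4}\right) + 482 \frac{1}{2 \left(-10\right)} = \left(18 + 6 \cdot 125 + 12 \cdot 625\right) + 482 \cdot \frac{1}{2} \left(- \frac{1}{10}\right) = \left(18 + 750 + 7500\right) + 482 \left(- \frac{1}{20}\right) = 8268 - \frac{241}{10} = \frac{82439}{10}$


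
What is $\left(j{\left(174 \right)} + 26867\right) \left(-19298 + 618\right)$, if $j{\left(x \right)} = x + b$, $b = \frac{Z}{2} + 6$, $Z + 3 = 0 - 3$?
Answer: $-505181920$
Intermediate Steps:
$Z = -6$ ($Z = -3 + \left(0 - 3\right) = -3 - 3 = -6$)
$b = 3$ ($b = - \frac{6}{2} + 6 = \left(-6\right) \frac{1}{2} + 6 = -3 + 6 = 3$)
$j{\left(x \right)} = 3 + x$ ($j{\left(x \right)} = x + 3 = 3 + x$)
$\left(j{\left(174 \right)} + 26867\right) \left(-19298 + 618\right) = \left(\left(3 + 174\right) + 26867\right) \left(-19298 + 618\right) = \left(177 + 26867\right) \left(-18680\right) = 27044 \left(-18680\right) = -505181920$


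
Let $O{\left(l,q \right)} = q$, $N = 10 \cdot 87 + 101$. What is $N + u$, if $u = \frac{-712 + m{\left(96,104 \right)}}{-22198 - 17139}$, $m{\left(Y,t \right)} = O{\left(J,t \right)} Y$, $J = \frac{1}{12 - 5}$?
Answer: $\frac{38186955}{39337} \approx 970.76$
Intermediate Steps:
$J = \frac{1}{7} \approx 0.14286$
$N = 971$ ($N = 870 + 101 = 971$)
$m{\left(Y,t \right)} = Y t$ ($m{\left(Y,t \right)} = t Y = Y t$)
$u = - \frac{9272}{39337}$ ($u = \frac{-712 + 96 \cdot 104}{-22198 - 17139} = \frac{-712 + 9984}{-39337} = 9272 \left(- \frac{1}{39337}\right) = - \frac{9272}{39337} \approx -0.23571$)
$N + u = 971 - \frac{9272}{39337} = \frac{38186955}{39337}$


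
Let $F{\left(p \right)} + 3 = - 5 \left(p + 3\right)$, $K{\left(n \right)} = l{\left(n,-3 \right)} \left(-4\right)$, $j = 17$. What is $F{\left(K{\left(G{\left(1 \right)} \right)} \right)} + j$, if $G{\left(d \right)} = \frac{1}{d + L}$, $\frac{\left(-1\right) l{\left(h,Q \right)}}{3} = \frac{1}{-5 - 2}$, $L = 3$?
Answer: $\frac{53}{7} \approx 7.5714$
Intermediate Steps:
$l{\left(h,Q \right)} = \frac{3}{7}$ ($l{\left(h,Q \right)} = - \frac{3}{-5 - 2} = - \frac{3}{-7} = \left(-3\right) \left(- \frac{1}{7}\right) = \frac{3}{7}$)
$G{\left(d \right)} = \frac{1}{3 + d}$ ($G{\left(d \right)} = \frac{1}{d + 3} = \frac{1}{3 + d}$)
$K{\left(n \right)} = - \frac{12}{7}$ ($K{\left(n \right)} = \frac{3}{7} \left(-4\right) = - \frac{12}{7}$)
$F{\left(p \right)} = -18 - 5 p$ ($F{\left(p \right)} = -3 - 5 \left(p + 3\right) = -3 - 5 \left(3 + p\right) = -3 - \left(15 + 5 p\right) = -18 - 5 p$)
$F{\left(K{\left(G{\left(1 \right)} \right)} \right)} + j = \left(-18 - - \frac{60}{7}\right) + 17 = \left(-18 + \frac{60}{7}\right) + 17 = - \frac{66}{7} + 17 = \frac{53}{7}$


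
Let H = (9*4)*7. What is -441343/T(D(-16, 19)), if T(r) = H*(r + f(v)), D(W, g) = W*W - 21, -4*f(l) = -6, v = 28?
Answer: -63049/8514 ≈ -7.4053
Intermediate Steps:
f(l) = 3/2 (f(l) = -¼*(-6) = 3/2)
H = 252 (H = 36*7 = 252)
D(W, g) = -21 + W² (D(W, g) = W² - 21 = -21 + W²)
T(r) = 378 + 252*r (T(r) = 252*(r + 3/2) = 252*(3/2 + r) = 378 + 252*r)
-441343/T(D(-16, 19)) = -441343/(378 + 252*(-21 + (-16)²)) = -441343/(378 + 252*(-21 + 256)) = -441343/(378 + 252*235) = -441343/(378 + 59220) = -441343/59598 = -441343*1/59598 = -63049/8514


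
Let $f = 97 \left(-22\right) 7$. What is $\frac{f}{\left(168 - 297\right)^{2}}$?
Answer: $- \frac{14938}{16641} \approx -0.89766$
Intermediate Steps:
$f = -14938$ ($f = \left(-2134\right) 7 = -14938$)
$\frac{f}{\left(168 - 297\right)^{2}} = - \frac{14938}{\left(168 - 297\right)^{2}} = - \frac{14938}{\left(-129\right)^{2}} = - \frac{14938}{16641}$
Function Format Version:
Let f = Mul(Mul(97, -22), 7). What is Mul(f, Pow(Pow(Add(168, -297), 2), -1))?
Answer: Rational(-14938, 16641) ≈ -0.89766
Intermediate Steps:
f = -14938 (f = Mul(-2134, 7) = -14938)
Mul(f, Pow(Pow(Add(168, -297), 2), -1)) = Mul(-14938, Pow(Pow(Add(168, -297), 2), -1)) = Mul(-14938, Pow(Pow(-129, 2), -1)) = Mul(-14938, Pow(16641, -1)) = Mul(-14938, Rational(1, 16641)) = Rational(-14938, 16641)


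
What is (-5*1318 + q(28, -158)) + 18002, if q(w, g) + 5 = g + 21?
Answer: 11270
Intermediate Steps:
q(w, g) = 16 + g (q(w, g) = -5 + (g + 21) = -5 + (21 + g) = 16 + g)
(-5*1318 + q(28, -158)) + 18002 = (-5*1318 + (16 - 158)) + 18002 = (-6590 - 142) + 18002 = -6732 + 18002 = 11270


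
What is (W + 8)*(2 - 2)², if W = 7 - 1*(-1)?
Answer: 0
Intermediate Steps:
W = 8 (W = 7 + 1 = 8)
(W + 8)*(2 - 2)² = (8 + 8)*(2 - 2)² = 16*0² = 16*0 = 0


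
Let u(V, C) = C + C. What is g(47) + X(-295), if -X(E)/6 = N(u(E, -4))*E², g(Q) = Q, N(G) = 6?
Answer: -3132853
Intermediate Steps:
u(V, C) = 2*C
X(E) = -36*E²
g(47) + X(-295) = 47 - 36*(-295)² = 47 - 36*87025 = 47 - 3132900 = -3132853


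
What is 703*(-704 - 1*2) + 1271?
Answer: -495047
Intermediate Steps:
703*(-704 - 1*2) + 1271 = 703*(-704 - 2) + 1271 = 703*(-706) + 1271 = -496318 + 1271 = -495047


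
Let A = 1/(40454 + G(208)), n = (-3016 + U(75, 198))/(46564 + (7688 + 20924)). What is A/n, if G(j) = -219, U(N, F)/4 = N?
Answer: -18794/27319565 ≈ -0.00068793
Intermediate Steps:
U(N, F) = 4*N
n = -679/18794 (n = (-3016 + 4*75)/(46564 + (7688 + 20924)) = (-3016 + 300)/(46564 + 28612) = -2716/75176 = -2716*1/75176 = -679/18794 ≈ -0.036129)
A = 1/40235 (A = 1/(40454 - 219) = 1/40235 ≈ 2.4854e-5)
A/n = 1/(40235*(-679/18794)) = (1/40235)*(-18794/679) = -18794/27319565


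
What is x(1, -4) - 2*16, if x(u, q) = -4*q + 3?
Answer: -13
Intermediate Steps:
x(u, q) = 3 - 4*q
x(1, -4) - 2*16 = (3 - 4*(-4)) - 2*16 = (3 + 16) - 32 = 19 - 32 = -13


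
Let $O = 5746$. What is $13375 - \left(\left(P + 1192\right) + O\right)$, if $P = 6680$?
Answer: $-243$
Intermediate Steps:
$13375 - \left(\left(P + 1192\right) + O\right) = 13375 - \left(\left(6680 + 1192\right) + 5746\right) = 13375 - \left(7872 + 5746\right) = 13375 - 13618 = -243$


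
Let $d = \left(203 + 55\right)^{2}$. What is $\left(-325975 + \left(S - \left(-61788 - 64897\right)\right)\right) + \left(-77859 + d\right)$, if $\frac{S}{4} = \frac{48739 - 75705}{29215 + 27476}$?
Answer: $- \frac{11938382099}{56691} \approx -2.1059 \cdot 10^{5}$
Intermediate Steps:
$d = 66564$ ($d = 258^{2} = 66564$)
$S = - \frac{107864}{56691}$ ($S = 4 \frac{48739 - 75705}{29215 + 27476} = 4 \left(- \frac{26966}{56691}\right) = - \frac{107864}{56691} \approx -1.9027$)
$\left(-325975 + \left(S - \left(-61788 - 64897\right)\right)\right) + \left(-77859 + d\right) = \left(-325975 - - \frac{7181791471}{56691}\right) + \left(-77859 + 66564\right) = \left(-325975 - - \frac{7181791471}{56691}\right) - 11295 = \left(-325975 + \left(- \frac{107864}{56691} + 126685\right)\right) - 11295 = \left(-325975 + \frac{7181791471}{56691}\right) - 11295 = - \frac{11298057254}{56691} - 11295 = - \frac{11938382099}{56691}$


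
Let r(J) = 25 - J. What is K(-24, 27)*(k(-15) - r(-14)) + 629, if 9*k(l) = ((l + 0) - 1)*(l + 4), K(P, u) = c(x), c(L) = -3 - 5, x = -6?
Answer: 7061/9 ≈ 784.56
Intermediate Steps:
c(L) = -8
K(P, u) = -8
k(l) = (-1 + l)*(4 + l)/9 (k(l) = (((l + 0) - 1)*(l + 4))/9 = ((l - 1)*(4 + l))/9 = ((-1 + l)*(4 + l))/9 = (-1 + l)*(4 + l)/9)
K(-24, 27)*(k(-15) - r(-14)) + 629 = -8*((-4/9 + (1/3)*(-15) + (1/9)*(-15)**2) - (25 - 1*(-14))) + 629 = -8*((-4/9 - 5 + (1/9)*225) - (25 + 14)) + 629 = -8*((-4/9 - 5 + 25) - 1*39) + 629 = -8*(176/9 - 39) + 629 = -8*(-175/9) + 629 = 1400/9 + 629 = 7061/9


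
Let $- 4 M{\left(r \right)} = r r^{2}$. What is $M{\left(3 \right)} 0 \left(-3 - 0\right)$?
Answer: $0$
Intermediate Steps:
$M{\left(r \right)} = - \frac{r^{3}}{4}$ ($M{\left(r \right)} = - \frac{r r^{2}}{4} = - \frac{r^{3}}{4}$)
$M{\left(3 \right)} 0 \left(-3 - 0\right) = - \frac{3^{3}}{4} \cdot 0 \left(-3 - 0\right) = \left(- \frac{1}{4}\right) 27 \cdot 0 \left(-3 + 0\right) = \left(- \frac{27}{4}\right) 0 \left(-3\right) = 0 \left(-3\right) = 0$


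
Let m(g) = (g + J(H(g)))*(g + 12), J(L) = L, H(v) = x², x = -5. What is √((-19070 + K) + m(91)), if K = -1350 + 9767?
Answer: √1295 ≈ 35.986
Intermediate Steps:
H(v) = 25 (H(v) = (-5)² = 25)
K = 8417
m(g) = (12 + g)*(25 + g) (m(g) = (g + 25)*(g + 12) = (25 + g)*(12 + g) = (12 + g)*(25 + g))
√((-19070 + K) + m(91)) = √((-19070 + 8417) + (300 + 91² + 37*91)) = √(-10653 + (300 + 8281 + 3367)) = √(-10653 + 11948) = √1295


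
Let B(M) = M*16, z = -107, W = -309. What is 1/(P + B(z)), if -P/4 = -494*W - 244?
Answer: -1/611320 ≈ -1.6358e-6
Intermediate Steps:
P = -609608 (P = -4*(-494*(-309) - 244) = -4*(152646 - 244) = -4*152402 = -609608)
B(M) = 16*M
1/(P + B(z)) = 1/(-609608 + 16*(-107)) = 1/(-609608 - 1712) = 1/(-611320) = -1/611320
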